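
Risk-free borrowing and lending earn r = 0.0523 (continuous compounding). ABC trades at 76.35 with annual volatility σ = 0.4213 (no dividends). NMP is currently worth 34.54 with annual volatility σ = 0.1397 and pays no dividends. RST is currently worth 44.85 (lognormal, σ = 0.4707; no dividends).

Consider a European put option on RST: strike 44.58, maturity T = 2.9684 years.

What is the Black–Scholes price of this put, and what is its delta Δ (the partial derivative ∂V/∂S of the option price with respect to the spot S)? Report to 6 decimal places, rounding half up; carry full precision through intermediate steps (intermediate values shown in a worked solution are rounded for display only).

price = 9.973516
Δ = -0.272800

σ√T = 0.4707·√2.9684 = 0.810971
d₁ = (ln(S/K) + (r+σ²/2)T) / (σ√T) = (ln(44.85/44.58) + (0.0523+0.4707²/2)·2.9684) / 0.810971 = (0.006038 + 0.484084) / 0.810971 = 0.604365
d₂ = d₁ − σ√T = 0.604365 − 0.810971 = -0.206606
e^{−rT} = 0.856203
N(−d₁) = 0.272800,  N(−d₂) = 0.581841
Put price V = K·e^{−rT}·N(−d₂) − S·N(−d₁) = 22.208616 − 12.235100 = 9.973516
Δ = −N(−d₁) = -0.272800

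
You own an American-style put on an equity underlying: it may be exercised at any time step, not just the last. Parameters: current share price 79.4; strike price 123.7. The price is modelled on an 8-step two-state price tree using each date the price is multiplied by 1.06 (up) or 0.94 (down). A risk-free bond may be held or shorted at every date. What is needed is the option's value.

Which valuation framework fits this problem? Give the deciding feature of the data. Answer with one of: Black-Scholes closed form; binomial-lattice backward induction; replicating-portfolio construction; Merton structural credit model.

framework: binomial-lattice backward induction

Key observation: an American put (K = 123.7, S₀ = 79.4) on a 8-date tree has no closed form — the optimal stopping decision is embedded and must be resolved recursively from expiry.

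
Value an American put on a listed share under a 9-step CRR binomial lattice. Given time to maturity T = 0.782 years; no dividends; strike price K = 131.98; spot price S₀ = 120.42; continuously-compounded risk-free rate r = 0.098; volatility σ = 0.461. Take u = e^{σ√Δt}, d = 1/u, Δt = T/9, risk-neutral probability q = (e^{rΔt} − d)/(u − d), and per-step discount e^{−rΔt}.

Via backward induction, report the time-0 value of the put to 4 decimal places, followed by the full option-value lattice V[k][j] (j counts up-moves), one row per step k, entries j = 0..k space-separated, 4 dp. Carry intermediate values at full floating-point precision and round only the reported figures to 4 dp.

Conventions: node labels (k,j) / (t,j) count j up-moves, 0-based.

price = 22.0929
tree:
22.0929
30.3299 14.1513
40.3536 20.7246 7.7538
51.8765 29.4063 12.3102 3.2839
62.0544 40.2171 18.9900 5.7735 0.8251
70.9392 51.8765 28.2638 9.9476 1.6559 0.0000
78.6950 62.0544 40.2171 16.6739 3.3233 0.0000 0.0000
85.4654 70.9392 51.8765 26.8606 6.6693 0.0000 0.0000 0.0000
91.3756 78.6950 62.0544 40.2171 13.3844 0.0000 0.0000 0.0000 0.0000
96.5348 85.4654 70.9392 51.8765 26.8606 0.0000 0.0000 0.0000 0.0000 0.0000

params: Δt=0.08689 u=1.14555 d=0.87294 q=0.49745 e^(-rΔt)=0.99152
t_9 payoffs: 96.5348 85.4654 70.9392 51.8765 26.8606 0.0000 0.0000 0.0000 0.0000 0.0000
k=8: node(8,0) S=40.6044 payoff=91.3756 vs cont=90.2565 → 91.3756 [stop]  node(8,1) S=53.2850 payoff=78.6950 vs cont=77.5760 → 78.6950 [stop]  node(8,2) S=69.9256 payoff=62.0544 vs cont=60.9354 → 62.0544 [stop]  node(8,3) S=91.7629 payoff=40.2171 vs cont=39.0980 → 40.2171 [stop]  node(8,4) S=120.4200 payoff=11.5600 vs cont=13.3844 → 13.3844 [wait]  node(8,5) S=158.0265 payoff=0.0000 vs cont=0.0000 → 0.0000 [wait]  node(8,6) S=207.3773 payoff=0.0000 vs cont=0.0000 → 0.0000 [wait]  node(8,7) S=272.1402 payoff=0.0000 vs cont=0.0000 → 0.0000 [wait]  node(8,8) S=357.1281 payoff=0.0000 vs cont=0.0000 → 0.0000 [wait]
k=7: node(7,0) S=46.5146 payoff=85.4654 vs cont=84.3464 → 85.4654 [stop]  node(7,1) S=61.0408 payoff=70.9392 vs cont=69.8201 → 70.9392 [stop]  node(7,2) S=80.1035 payoff=51.8765 vs cont=50.7574 → 51.8765 [stop]  node(7,3) S=105.1194 payoff=26.8606 vs cont=26.6414 → 26.8606 [stop]  node(7,4) S=137.9476 payoff=0.0000 vs cont=6.6693 → 6.6693 [wait]  node(7,5) S=181.0280 payoff=0.0000 vs cont=0.0000 → 0.0000 [wait]  node(7,6) S=237.5620 payoff=0.0000 vs cont=0.0000 → 0.0000 [wait]  node(7,7) S=311.7513 payoff=0.0000 vs cont=0.0000 → 0.0000 [wait]
k=6: node(6,0) S=53.2850 payoff=78.6950 vs cont=77.5760 → 78.6950 [stop]  node(6,1) S=69.9256 payoff=62.0544 vs cont=60.9354 → 62.0544 [stop]  node(6,2) S=91.7629 payoff=40.2171 vs cont=39.0980 → 40.2171 [stop]  node(6,3) S=120.4200 payoff=11.5600 vs cont=16.6739 → 16.6739 [wait]  node(6,4) S=158.0265 payoff=0.0000 vs cont=3.3233 → 3.3233 [wait]  node(6,5) S=207.3773 payoff=0.0000 vs cont=0.0000 → 0.0000 [wait]  node(6,6) S=272.1402 payoff=0.0000 vs cont=0.0000 → 0.0000 [wait]
k=5: node(5,0) S=61.0408 payoff=70.9392 vs cont=69.8201 → 70.9392 [stop]  node(5,1) S=80.1035 payoff=51.8765 vs cont=50.7574 → 51.8765 [stop]  node(5,2) S=105.1194 payoff=26.8606 vs cont=28.2638 → 28.2638 [wait]  node(5,3) S=137.9476 payoff=0.0000 vs cont=9.9476 → 9.9476 [wait]  node(5,4) S=181.0280 payoff=0.0000 vs cont=1.6559 → 1.6559 [wait]  node(5,5) S=237.5620 payoff=0.0000 vs cont=0.0000 → 0.0000 [wait]
k=4: node(4,0) S=69.9256 payoff=62.0544 vs cont=60.9354 → 62.0544 [stop]  node(4,1) S=91.7629 payoff=40.2171 vs cont=39.7901 → 40.2171 [stop]  node(4,2) S=120.4200 payoff=11.5600 vs cont=18.9900 → 18.9900 [wait]  node(4,3) S=158.0265 payoff=0.0000 vs cont=5.7735 → 5.7735 [wait]  node(4,4) S=207.3773 payoff=0.0000 vs cont=0.8251 → 0.8251 [wait]
k=3: node(3,0) S=80.1035 payoff=51.8765 vs cont=50.7574 → 51.8765 [stop]  node(3,1) S=105.1194 payoff=26.8606 vs cont=29.4063 → 29.4063 [wait]  node(3,2) S=137.9476 payoff=0.0000 vs cont=12.3102 → 12.3102 [wait]  node(3,3) S=181.0280 payoff=0.0000 vs cont=3.2839 → 3.2839 [wait]
k=2: node(2,0) S=91.7629 payoff=40.2171 vs cont=40.3536 → 40.3536 [wait]  node(2,1) S=120.4200 payoff=11.5600 vs cont=20.7246 → 20.7246 [wait]  node(2,2) S=158.0265 payoff=0.0000 vs cont=7.7538 → 7.7538 [wait]
k=1: node(1,0) S=105.1194 payoff=26.8606 vs cont=30.3299 → 30.3299 [wait]  node(1,1) S=137.9476 payoff=0.0000 vs cont=14.1513 → 14.1513 [wait]
k=0: node(0,0) S=120.4200 payoff=11.5600 vs cont=22.0929 → 22.0929 [wait]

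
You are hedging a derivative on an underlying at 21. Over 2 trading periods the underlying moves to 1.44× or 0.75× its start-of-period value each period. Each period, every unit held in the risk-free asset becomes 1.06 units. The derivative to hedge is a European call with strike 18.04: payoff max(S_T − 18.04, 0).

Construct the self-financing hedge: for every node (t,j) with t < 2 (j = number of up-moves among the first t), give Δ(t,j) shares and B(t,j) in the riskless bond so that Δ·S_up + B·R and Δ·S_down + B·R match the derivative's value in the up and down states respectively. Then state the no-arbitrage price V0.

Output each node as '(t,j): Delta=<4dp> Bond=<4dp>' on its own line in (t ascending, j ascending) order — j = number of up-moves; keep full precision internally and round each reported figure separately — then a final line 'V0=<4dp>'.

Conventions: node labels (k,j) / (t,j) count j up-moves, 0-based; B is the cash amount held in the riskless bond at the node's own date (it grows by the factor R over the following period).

(0,0): Delta=0.7767 Bond=-9.6854
(1,0): Delta=0.4270 Bond=-4.7580
(1,1): Delta=1.0000 Bond=-17.0189
V0=6.6255

No-arbitrage ⇒ martingale measure with p* = (R−d)/(u−d) = 0.4493.
Expiry values: V(2,0)=0.0000, V(2,1)=4.6400, V(2,2)=25.5056
Node (1,0) S=15.7500: V=(p*·4.6400+(1−p*)·0.0000)/1.06=1.9666; Δ=(4.6400−0.0000)/(22.6800−11.8125)=0.4270; B=V−Δ·S=-4.7580
Node (1,1) S=30.2400: V=(p*·25.5056+(1−p*)·4.6400)/1.06=13.2211; Δ=(25.5056−4.6400)/(43.5456−22.6800)=1.0000; B=V−Δ·S=-17.0189
Node (0,0) S=21.0000: V=(p*·13.2211+(1−p*)·1.9666)/1.06=6.6255; Δ=(13.2211−1.9666)/(30.2400−15.7500)=0.7767; B=V−Δ·S=-9.6854
Verification: the root portfolio costs Δ(0,0)·S0 + B(0,0) = 6.6255, matching V0.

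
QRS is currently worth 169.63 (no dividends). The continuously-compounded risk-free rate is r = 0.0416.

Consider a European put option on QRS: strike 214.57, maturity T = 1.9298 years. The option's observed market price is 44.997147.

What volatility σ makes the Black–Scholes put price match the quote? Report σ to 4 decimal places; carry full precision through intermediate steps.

At σ = 0.2830 the Black–Scholes value reproduces the quote:
σ√T = 0.283·√1.9298 = 0.393136
d₁ = (ln(S/K) + (r+σ²/2)T) / (σ√T) = (ln(169.63/214.57) + (0.0416+0.283²/2)·1.9298) / 0.393136 = (-0.235016 + 0.157558) / 0.393136 = -0.197028
d₂ = d₁ − σ√T = -0.197028 − 0.393136 = -0.590164
e^{−rT} = 0.922858
N(−d₁) = 0.578097,  N(−d₂) = 0.722460
V = K·e^{−rT}·N(−d₂) − S·N(−d₁) = 143.059793 − 98.062645 = 44.997147 (the quoted price), and the Black–Scholes price is strictly increasing in σ, so σ is unique

sigma = 0.2830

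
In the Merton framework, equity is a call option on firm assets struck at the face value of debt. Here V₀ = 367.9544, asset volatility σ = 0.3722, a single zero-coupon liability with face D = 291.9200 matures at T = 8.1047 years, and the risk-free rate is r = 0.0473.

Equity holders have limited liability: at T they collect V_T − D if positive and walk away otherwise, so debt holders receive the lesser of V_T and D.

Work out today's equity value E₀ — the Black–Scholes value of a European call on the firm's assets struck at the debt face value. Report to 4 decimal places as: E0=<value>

E0=215.3520

With assets at 367.9544 and a single debt payment of 291.9200 at 8.1047 years:
d₁ = [ln(V₀/D) + (r + σ²/2)T] / (σ√T)
   = [ln(367.9544/291.9200) + (0.0473 + 0.5·0.3722²)·8.1047] / (0.3722·√8.1047)
   = [0.231479 + 0.944736] / 1.059607 = 1.110048
d₂ = d₁ − σ√T = 1.110048 − 1.059607 = 0.050441
N(d₁) = 0.866511,  N(d₂) = 0.520115,  e^(−rT) = 0.681573
E₀ = V₀·N(d₁) − D·e^(−rT)·N(d₂)
   = 367.9544·0.866511 − 291.9200·0.681573·0.520115 = 215.352041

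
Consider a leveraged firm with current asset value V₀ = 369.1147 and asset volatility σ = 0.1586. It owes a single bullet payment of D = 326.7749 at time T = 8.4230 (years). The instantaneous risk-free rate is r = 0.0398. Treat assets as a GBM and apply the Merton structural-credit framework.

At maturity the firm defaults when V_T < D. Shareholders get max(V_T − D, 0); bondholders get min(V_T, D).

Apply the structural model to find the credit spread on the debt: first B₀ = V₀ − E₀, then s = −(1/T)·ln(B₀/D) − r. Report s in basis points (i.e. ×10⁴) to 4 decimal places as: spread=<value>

Work the structural quantities from V₀ = 369.1147 against face 326.7749:
d₁ = [ln(V₀/D) + (r + σ²/2)T] / (σ√T)
   = [ln(369.1147/326.7749) + (0.0398 + 0.5·0.1586²)·8.4230] / (0.1586·√8.4230)
   = [0.121836 + 0.441171] / 0.460295 = 1.223143
d₂ = d₁ − σ√T = 1.223143 − 0.460295 = 0.762848
N(d₁) = 0.889362,  N(d₂) = 0.777223,  e^(−rT) = 0.715170
E₀ = V₀·N(d₁) − D·e^(−rT)·N(d₂)
   = 369.1147·0.889362 − 326.7749·0.715170·0.777223 = 146.640039
B₀ = V₀ − E₀ = 369.1147 − 146.640039 = 222.474661
spread = −(1/T)·ln(B₀/D) − r = −(1/8.4230)·ln(222.474661/326.7749) − 0.0398 = 0.00584387
in basis points: 0.00584387 × 10⁴ = 58.4387 bp

spread=58.4387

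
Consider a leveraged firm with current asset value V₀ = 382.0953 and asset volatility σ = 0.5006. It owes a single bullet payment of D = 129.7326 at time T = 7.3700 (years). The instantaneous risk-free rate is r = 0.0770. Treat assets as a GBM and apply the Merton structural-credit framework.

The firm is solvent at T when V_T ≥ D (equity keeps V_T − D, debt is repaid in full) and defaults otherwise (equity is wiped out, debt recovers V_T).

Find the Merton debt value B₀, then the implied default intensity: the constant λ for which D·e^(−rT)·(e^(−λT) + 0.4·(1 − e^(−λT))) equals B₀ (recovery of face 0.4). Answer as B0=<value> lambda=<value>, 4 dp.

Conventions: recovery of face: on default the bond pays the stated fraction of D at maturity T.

Work the structural quantities from V₀ = 382.0953 against face 129.7326:
d₁ = [ln(V₀/D) + (r + σ²/2)T] / (σ√T)
   = [ln(382.0953/129.7326) + (0.0770 + 0.5·0.5006²)·7.3700] / (0.5006·√7.3700)
   = [1.080195 + 1.490952] / 1.359016 = 1.891918
d₂ = d₁ − σ√T = 1.891918 − 1.359016 = 0.532902
N(d₁) = 0.970749,  N(d₂) = 0.702949,  e^(−rT) = 0.566947
E₀ = V₀·N(d₁) − D·e^(−rT)·N(d₂)
   = 382.0953·0.970749 − 129.7326·0.566947·0.702949 = 319.215697
B₀ = V₀ − E₀ = 382.0953 − 319.215697 = 62.879603
e^(−λT) = (B₀·e^(rT)/D − 0.4)/(1 − 0.4) = (62.8796·1.763834/129.7326 − 0.4)/0.6 = 0.75817686
λ = −ln(0.75817686)/7.3700 = 0.037563

B0=62.8796 lambda=0.0376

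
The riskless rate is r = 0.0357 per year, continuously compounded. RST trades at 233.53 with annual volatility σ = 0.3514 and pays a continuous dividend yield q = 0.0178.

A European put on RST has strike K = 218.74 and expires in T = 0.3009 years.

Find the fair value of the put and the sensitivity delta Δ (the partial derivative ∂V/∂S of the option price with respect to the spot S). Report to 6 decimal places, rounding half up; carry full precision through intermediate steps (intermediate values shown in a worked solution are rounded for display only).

σ√T = 0.3514·√0.3009 = 0.192758
d₁ = (ln(S/K) + (r−q+σ²/2)T) / (σ√T) = (ln(233.53/218.74) + (0.0357−0.0178+0.3514²/2)·0.3009) / 0.192758 = (0.065427 + 0.023964) / 0.192758 = 0.463745
d₂ = d₁ − σ√T = 0.463745 − 0.192758 = 0.270987
e^{−rT} = 0.989315
e^{−qT} = 0.994658
N(−d₁) = 0.321415,  N(−d₂) = 0.393200
Put price V = K·e^{−rT}·N(−d₂) − S·e^{−qT}·N(−d₁) = 85.089699 − 74.659123 = 10.430576
Δ = −e^{−qT}·N(−d₁) = -0.319698

price = 10.430576
Δ = -0.319698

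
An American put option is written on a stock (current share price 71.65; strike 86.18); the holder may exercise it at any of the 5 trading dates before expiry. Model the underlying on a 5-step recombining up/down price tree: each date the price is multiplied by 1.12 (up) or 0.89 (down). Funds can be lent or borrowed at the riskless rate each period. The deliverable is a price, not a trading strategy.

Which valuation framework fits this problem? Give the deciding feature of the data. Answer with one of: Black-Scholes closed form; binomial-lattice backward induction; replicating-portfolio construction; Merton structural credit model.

Key observation: with exercise allowed before expiry on a discrete up/down model (5 steps from spot 71.65), the strike-86.18 put's value must be rolled back through the tree testing early exercise at each node.

framework: binomial-lattice backward induction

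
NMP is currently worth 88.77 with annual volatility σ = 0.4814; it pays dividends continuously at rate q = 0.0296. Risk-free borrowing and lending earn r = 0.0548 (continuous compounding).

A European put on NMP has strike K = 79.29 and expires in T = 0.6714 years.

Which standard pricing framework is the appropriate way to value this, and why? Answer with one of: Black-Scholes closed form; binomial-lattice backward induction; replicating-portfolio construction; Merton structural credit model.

Key observation: a European claim on NMP (strike 79.29) — a lognormal (GBM) underlying with constant rate and volatility — has an exact closed-form value; no lattice or capital structure is involved.

framework: Black-Scholes closed form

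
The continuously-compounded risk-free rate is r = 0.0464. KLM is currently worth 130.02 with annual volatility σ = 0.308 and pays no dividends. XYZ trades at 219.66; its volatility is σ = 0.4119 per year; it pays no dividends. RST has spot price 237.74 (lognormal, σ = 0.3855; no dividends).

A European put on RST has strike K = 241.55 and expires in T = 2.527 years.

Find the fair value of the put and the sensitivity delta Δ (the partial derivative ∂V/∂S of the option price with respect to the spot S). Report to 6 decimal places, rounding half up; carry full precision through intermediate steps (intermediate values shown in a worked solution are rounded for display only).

σ√T = 0.3855·√2.527 = 0.612812
d₁ = (ln(S/K) + (r+σ²/2)T) / (σ√T) = (ln(237.74/241.55) + (0.0464+0.3855²/2)·2.527) / 0.612812 = (-0.015899 + 0.305022) / 0.612812 = 0.471798
d₂ = d₁ − σ√T = 0.471798 − 0.612812 = -0.141014
e^{−rT} = 0.889360
N(−d₁) = 0.318536,  N(−d₂) = 0.556071
Put price V = K·e^{−rT}·N(−d₂) − S·N(−d₁) = 119.457863 − 75.728669 = 43.729193
Δ = −N(−d₁) = -0.318536

price = 43.729193
Δ = -0.318536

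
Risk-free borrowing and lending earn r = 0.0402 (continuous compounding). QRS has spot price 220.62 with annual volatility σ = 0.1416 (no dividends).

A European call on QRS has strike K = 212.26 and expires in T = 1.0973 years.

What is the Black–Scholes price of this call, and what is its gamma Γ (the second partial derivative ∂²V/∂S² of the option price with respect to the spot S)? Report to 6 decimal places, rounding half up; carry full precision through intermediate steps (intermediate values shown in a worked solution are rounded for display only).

price = 23.179968
Γ = 0.009984

σ√T = 0.1416·√1.0973 = 0.148329
d₁ = (ln(S/K) + (r+σ²/2)T) / (σ√T) = (ln(220.62/212.26) + (0.0402+0.1416²/2)·1.0973) / 0.148329 = (0.038630 + 0.055112) / 0.148329 = 0.631987
d₂ = d₁ − σ√T = 0.631987 − 0.148329 = 0.483658
e^{−rT} = 0.956847
N(d₁) = 0.736302,  N(d₂) = 0.685686
Call price V = S·N(d₁) − K·e^{−rT}·N(d₂) = 162.443042 − 139.263074 = 23.179968
φ(d₁) = (1/√(2π))·e^{−d₁²/2} = 0.326723
Γ = φ(d₁) / (S·σ·√T) = 0.009984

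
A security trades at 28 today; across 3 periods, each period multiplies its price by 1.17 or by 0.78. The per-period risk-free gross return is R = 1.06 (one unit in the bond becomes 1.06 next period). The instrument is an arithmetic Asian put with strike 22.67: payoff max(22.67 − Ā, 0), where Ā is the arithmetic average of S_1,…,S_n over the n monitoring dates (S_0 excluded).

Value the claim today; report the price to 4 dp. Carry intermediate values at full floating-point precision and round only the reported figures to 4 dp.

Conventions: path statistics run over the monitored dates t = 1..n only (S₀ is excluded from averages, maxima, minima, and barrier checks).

price = 0.2576

Under the martingale measure an up-move has probability p* = 0.7179; value the claim as the probability-weighted average of per-path payoffs, discounted 3 periods at R = 1.06.
Enumerate all 2^3 = 8 price paths (U = up ×1.17, D = down ×0.78); each path with k up-moves has probability p*^k·(1−p*)^(3−k).
DDD: Ā=17.3876, payoff=5.2824, prob=0.022438
UDD: Ā=26.0813, payoff=0.0000, prob=0.057115
DUD: Ā=22.4413, payoff=0.2287, prob=0.057115
UUD: Ā=33.6620, payoff=0.0000, prob=0.145383
DDU: Ā=19.6021, payoff=3.0679, prob=0.057115
UDU: Ā=29.4032, payoff=0.0000, prob=0.145383
DUU: Ā=25.7632, payoff=0.0000, prob=0.145383
UUU: Ā=38.6448, payoff=0.0000, prob=0.370067
Price = Σ prob·payoff / R^3 = 0.306809 / 1.191016 = 0.2576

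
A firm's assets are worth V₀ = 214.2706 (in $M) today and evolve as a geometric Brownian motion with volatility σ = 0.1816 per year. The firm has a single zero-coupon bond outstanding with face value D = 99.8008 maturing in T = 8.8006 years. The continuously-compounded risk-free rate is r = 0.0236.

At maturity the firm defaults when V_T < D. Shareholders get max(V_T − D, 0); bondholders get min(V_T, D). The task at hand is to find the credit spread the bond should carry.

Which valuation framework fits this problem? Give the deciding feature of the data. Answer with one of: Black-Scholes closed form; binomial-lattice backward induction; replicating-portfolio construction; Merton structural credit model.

framework: Merton structural credit model

Key observation: the question is about default risk generated by asset-value dynamics against a debt face of 99.8008 — the structural framework prices exactly that.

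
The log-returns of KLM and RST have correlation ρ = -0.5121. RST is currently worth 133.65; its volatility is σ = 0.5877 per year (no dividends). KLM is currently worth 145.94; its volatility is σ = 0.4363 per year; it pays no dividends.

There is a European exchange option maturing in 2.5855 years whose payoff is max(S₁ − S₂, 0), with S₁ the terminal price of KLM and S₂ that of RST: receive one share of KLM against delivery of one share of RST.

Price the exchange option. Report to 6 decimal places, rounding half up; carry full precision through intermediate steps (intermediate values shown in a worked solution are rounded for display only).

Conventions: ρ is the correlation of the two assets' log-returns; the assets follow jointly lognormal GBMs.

σ_eff = √(σ₁² + σ₂² − 2ρσ₁σ₂) = √(0.4363² + 0.5877² − 2·-0.5121·0.4363·0.5877) = 0.893514
d₁ = (ln(S₁/S₂) + (q₂ − q₁ + σ_eff²/2)T) / (σ_eff√T) = (ln(145.94/133.65) + (0.0 − 0.0 + 0.399184)·2.5855) / 1.436725 = 0.779593
d₂ = d₁ − σ_eff√T = 0.779593 − 1.436725 = -0.657132
N(d₁) = 0.782185,  N(d₂) = 0.255548
V = S₁·e^{−q₁T}·N(d₁) − S₂·e^{−q₂T}·N(d₂) = 114.152043 − 34.153978 = 79.998065
Key observation: r never enters — measured in units of RST, the claim is a call on S₁/S₂ struck at 1, so only the dividend yields and σ_eff matter.

exchange price = 79.998065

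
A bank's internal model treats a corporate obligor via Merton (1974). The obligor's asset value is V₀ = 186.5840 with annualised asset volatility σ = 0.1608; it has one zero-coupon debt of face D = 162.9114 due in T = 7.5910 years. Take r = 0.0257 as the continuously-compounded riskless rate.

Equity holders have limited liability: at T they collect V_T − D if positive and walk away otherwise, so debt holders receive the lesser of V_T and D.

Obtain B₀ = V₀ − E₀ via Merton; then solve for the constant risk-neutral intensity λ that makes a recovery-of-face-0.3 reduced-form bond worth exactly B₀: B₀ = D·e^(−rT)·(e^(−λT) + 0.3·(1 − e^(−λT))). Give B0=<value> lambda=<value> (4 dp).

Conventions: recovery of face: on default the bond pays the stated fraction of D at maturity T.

B0=124.9229 lambda=0.0135

Apply the equity-as-call identities (strike 162.9114, horizon 7.5910 years):
d₁ = [ln(V₀/D) + (r + σ²/2)T] / (σ√T)
   = [ln(186.5840/162.9114) + (0.0257 + 0.5·0.1608²)·7.5910] / (0.1608·√7.5910)
   = [0.135675 + 0.293228] / 0.443032 = 0.968107
d₂ = d₁ − σ√T = 0.968107 − 0.443032 = 0.525074
N(d₁) = 0.833504,  N(d₂) = 0.700234,  e^(−rT) = 0.822762
E₀ = V₀·N(d₁) − D·e^(−rT)·N(d₂)
   = 186.5840·0.833504 − 162.9114·0.822762·0.700234 = 61.661123
B₀ = V₀ − E₀ = 186.5840 − 61.661123 = 124.922877
e^(−λT) = (B₀·e^(rT)/D − 0.3)/(1 − 0.3) = (124.9229·1.215419/162.9114 − 0.3)/0.7 = 0.90285903
λ = −ln(0.90285903)/7.5910 = 0.013462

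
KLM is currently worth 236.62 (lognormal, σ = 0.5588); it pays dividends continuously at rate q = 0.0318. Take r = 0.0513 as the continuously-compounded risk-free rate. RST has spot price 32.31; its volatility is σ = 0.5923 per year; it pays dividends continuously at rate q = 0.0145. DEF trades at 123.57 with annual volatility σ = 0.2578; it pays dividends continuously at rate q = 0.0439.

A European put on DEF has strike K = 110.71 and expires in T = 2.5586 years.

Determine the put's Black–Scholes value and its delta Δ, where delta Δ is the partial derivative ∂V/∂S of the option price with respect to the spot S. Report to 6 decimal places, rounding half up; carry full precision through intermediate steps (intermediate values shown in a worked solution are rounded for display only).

σ√T = 0.2578·√2.5586 = 0.412367
d₁ = (ln(S/K) + (r−q+σ²/2)T) / (σ√T) = (ln(123.57/110.71) + (0.0513−0.0439+0.2578²/2)·2.5586) / 0.412367 = (0.109894 + 0.103957) / 0.412367 = 0.518593
d₂ = d₁ − σ√T = 0.518593 − 0.412367 = 0.106226
e^{−rT} = 0.876993
e^{−qT} = 0.893756
N(−d₁) = 0.302022,  N(−d₂) = 0.457702
Put price V = K·e^{−rT}·N(−d₂) − S·e^{−qT}·N(−d₁) = 44.439131 − 33.355783 = 11.083348
Δ = −e^{−qT}·N(−d₁) = -0.269934

price = 11.083348
Δ = -0.269934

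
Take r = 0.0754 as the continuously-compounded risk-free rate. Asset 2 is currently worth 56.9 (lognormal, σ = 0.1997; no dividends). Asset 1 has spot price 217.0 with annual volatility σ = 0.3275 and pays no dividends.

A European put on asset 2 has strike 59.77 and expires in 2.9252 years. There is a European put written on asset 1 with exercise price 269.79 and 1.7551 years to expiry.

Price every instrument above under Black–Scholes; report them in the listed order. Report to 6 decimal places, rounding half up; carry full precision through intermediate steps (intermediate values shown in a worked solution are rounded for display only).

[asset 2 put K=59.77]
σ√T = 0.1997·√2.9252 = 0.341551
d₁ = (ln(S/K) + (r+σ²/2)T) / (σ√T) = (ln(56.9/59.77) + (0.0754+0.1997²/2)·2.9252) / 0.341551 = (-0.049209 + 0.278889) / 0.341551 = 0.672462
d₂ = d₁ − σ√T = 0.672462 − 0.341551 = 0.330911
e^{−rT} = 0.802069
N(−d₁) = 0.250645,  N(−d₂) = 0.370356
price = K·e^{−rT}·N(−d₂) − S·N(−d₁) = 17.754752 − 14.261692 = 3.493060
[asset 1 put K=269.79]
σ√T = 0.3275·√1.7551 = 0.433873
d₁ = (ln(S/K) + (r+σ²/2)T) / (σ√T) = (ln(217.0/269.79) + (0.0754+0.3275²/2)·1.7551) / 0.433873 = (-0.217747 + 0.226457) / 0.433873 = 0.020077
d₂ = d₁ − σ√T = 0.020077 − 0.433873 = -0.413796
e^{−rT} = 0.876048
N(−d₁) = 0.491991,  N(−d₂) = 0.660488
price = K·e^{−rT}·N(−d₂) − S·N(−d₁) = 156.105698 − 106.762066 = 49.343632

price(asset 2 put K=59.77) = 3.493060
price(asset 1 put K=269.79) = 49.343632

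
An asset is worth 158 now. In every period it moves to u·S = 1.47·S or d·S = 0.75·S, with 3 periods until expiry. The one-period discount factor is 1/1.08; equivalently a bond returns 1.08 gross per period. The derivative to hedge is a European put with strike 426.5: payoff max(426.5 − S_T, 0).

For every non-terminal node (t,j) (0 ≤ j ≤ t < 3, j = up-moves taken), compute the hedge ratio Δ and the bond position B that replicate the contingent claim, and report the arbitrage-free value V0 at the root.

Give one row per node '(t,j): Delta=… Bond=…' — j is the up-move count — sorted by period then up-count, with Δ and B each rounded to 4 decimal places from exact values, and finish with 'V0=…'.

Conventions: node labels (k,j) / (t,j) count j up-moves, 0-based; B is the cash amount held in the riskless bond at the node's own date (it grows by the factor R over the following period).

(0,0): Delta=-0.8806 Bond=325.4735
(1,0): Delta=-1.0000 Bond=365.6550
(1,1): Delta=-0.8087 Bond=334.7961
(2,0): Delta=-1.0000 Bond=394.9074
(2,1): Delta=-1.0000 Bond=394.9074
(2,2): Delta=-0.6933 Bond=322.1927
V0=186.3317

Risk-neutral probability p* = (R−d)/(u−d) = (1.08−0.75)/(1.47−0.75) = 0.4583.
Expiry values: V(3,0)=359.8438, V(3,1)=295.8537, V(3,2)=170.4334, V(3,3)=0.0000
(2,0): S=88.8750. Δ = (V_up−V_dn)/(S_up−S_dn) = (295.8537−359.8438)/(130.6463−66.6562) = -1.0000. V = [p*·295.8537 + (1−p*)·359.8438]/1.08 = 306.0324. B = V − Δ·S = 394.9074.
(2,1): S=174.1950. Δ = (V_up−V_dn)/(S_up−S_dn) = (170.4334−295.8537)/(256.0666−130.6463) = -1.0000. V = [p*·170.4334 + (1−p*)·295.8537]/1.08 = 220.7124. B = V − Δ·S = 394.9074.
(2,2): S=341.4222. Δ = (V_up−V_dn)/(S_up−S_dn) = (0.0000−170.4334)/(501.8906−256.0666) = -0.6933. V = [p*·0.0000 + (1−p*)·170.4334]/1.08 = 85.4797. B = V − Δ·S = 322.1927.
(1,0): S=118.5000. Δ = (V_up−V_dn)/(S_up−S_dn) = (220.7124−306.0324)/(174.1950−88.8750) = -1.0000. V = [p*·220.7124 + (1−p*)·306.0324]/1.08 = 247.1550. B = V − Δ·S = 365.6550.
(1,1): S=232.2600. Δ = (V_up−V_dn)/(S_up−S_dn) = (85.4797−220.7124)/(341.4222−174.1950) = -0.8087. V = [p*·85.4797 + (1−p*)·220.7124]/1.08 = 146.9729. B = V − Δ·S = 334.7961.
(0,0): S=158.0000. Δ = (V_up−V_dn)/(S_up−S_dn) = (146.9729−247.1550)/(232.2600−118.5000) = -0.8806. V = [p*·146.9729 + (1−p*)·247.1550]/1.08 = 186.3317. B = V − Δ·S = 325.4735.
Verification: the root portfolio costs Δ(0,0)·S0 + B(0,0) = 186.3317, matching V0.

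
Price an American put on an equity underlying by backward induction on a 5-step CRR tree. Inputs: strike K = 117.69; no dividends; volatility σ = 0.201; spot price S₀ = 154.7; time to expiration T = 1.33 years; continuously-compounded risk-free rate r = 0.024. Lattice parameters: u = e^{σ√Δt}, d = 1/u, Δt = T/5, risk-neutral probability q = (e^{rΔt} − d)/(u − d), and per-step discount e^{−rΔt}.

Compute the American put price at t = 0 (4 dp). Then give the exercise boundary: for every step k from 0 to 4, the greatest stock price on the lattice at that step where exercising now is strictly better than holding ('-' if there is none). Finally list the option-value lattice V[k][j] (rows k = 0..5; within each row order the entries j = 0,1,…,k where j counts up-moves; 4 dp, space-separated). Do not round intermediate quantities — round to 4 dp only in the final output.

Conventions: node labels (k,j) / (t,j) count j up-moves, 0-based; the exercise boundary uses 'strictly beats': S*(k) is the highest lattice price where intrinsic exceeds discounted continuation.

price = 1.4175
boundary = - - - - 102.1889
tree:
1.4175
2.6225 0.2541
4.8044 0.5165 0.0000
8.6960 1.0499 0.0000 0.0000
15.5011 2.1344 0.0000 0.0000 0.0000
25.5640 4.3390 0.0000 0.0000 0.0000 0.0000

Δt=0.26600, u=1.10923, d=0.90153, q=0.50494, disc=e^(-rΔt)=0.99364
k=5 terminal: V=max(K-S,0) → 25.5640 4.3390 0.0000 0.0000 0.0000 0.0000
k=4: j=0 S=102.1889 intr=15.5011 cont=14.7521 V=15.5011[EX]; j=1 S=125.7324 intr=0.0000 cont=2.1344 V=2.1344[hold]; j=2 S=154.7000 intr=0.0000 cont=0.0000 V=0.0000[hold]; j=3 S=190.3415 intr=0.0000 cont=0.0000 V=0.0000[hold]; j=4 S=234.1946 intr=0.0000 cont=0.0000 V=0.0000[hold]  S*(4)=102.1889
k=3: j=0 S=113.3510 intr=4.3390 cont=8.6960 V=8.6960[hold]; j=1 S=139.4661 intr=0.0000 cont=1.0499 V=1.0499[hold]; j=2 S=171.5979 intr=0.0000 cont=0.0000 V=0.0000[hold]; j=3 S=211.1326 intr=0.0000 cont=0.0000 V=0.0000[hold]  S*(3)=-
k=2: j=0 S=125.7324 intr=0.0000 cont=4.8044 V=4.8044[hold]; j=1 S=154.7000 intr=0.0000 cont=0.5165 V=0.5165[hold]; j=2 S=190.3415 intr=0.0000 cont=0.0000 V=0.0000[hold]  S*(2)=-
k=1: j=0 S=139.4661 intr=0.0000 cont=2.6225 V=2.6225[hold]; j=1 S=171.5979 intr=0.0000 cont=0.2541 V=0.2541[hold]  S*(1)=-
k=0: j=0 S=154.7000 intr=0.0000 cont=1.4175 V=1.4175[hold]  S*(0)=-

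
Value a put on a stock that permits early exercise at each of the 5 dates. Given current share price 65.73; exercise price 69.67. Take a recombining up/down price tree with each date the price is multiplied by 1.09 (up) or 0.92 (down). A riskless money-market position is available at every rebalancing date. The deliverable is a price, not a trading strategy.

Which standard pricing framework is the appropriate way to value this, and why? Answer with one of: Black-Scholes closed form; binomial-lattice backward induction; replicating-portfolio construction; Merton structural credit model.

framework: binomial-lattice backward induction

Key observation: the exercise right at every one of the 5 steps is what matters: each node needs max(69.67 − S, continuation), which only the stepwise tree valuation starting from spot 65.73 delivers.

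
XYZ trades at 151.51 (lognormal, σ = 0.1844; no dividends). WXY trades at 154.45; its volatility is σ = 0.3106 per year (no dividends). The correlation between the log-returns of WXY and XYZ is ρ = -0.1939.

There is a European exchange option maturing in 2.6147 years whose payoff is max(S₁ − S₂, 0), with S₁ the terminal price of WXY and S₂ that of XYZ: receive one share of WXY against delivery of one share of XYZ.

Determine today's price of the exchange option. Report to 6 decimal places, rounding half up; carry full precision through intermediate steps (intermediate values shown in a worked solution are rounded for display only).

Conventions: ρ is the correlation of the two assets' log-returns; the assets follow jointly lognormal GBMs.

σ_eff = √(σ₁² + σ₂² − 2ρσ₁σ₂) = √(0.3106² + 0.1844² − 2·-0.1939·0.3106·0.1844) = 0.390752
d₁ = (ln(S₁/S₂) + (q₂ − q₁ + σ_eff²/2)T) / (σ_eff√T) = (ln(154.45/151.51) + (0.0 − 0.0 + 0.076343)·2.6147) / 0.631847 = 0.346340
d₂ = d₁ − σ_eff√T = 0.346340 − 0.631847 = -0.285506
N(d₁) = 0.635456,  N(d₂) = 0.387628
V = S₁·e^{−q₁T}·N(d₁) − S₂·e^{−q₂T}·N(d₂) = 98.146252 − 58.729528 = 39.416724
Key observation: the rate r is irrelevant here: denominating values in XYZ turns the exchange into a ratio option on S₁/S₂, and discounting at r drops out.

exchange price = 39.416724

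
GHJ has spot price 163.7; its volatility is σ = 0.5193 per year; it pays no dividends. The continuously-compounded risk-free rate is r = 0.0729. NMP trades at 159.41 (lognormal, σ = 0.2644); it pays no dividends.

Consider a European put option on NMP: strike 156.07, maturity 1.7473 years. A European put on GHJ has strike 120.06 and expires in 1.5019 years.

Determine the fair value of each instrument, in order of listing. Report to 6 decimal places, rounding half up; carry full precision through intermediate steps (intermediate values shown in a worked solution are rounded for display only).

[NMP put K=156.07]
σ√T = 0.2644·√1.7473 = 0.349498
d₁ = (ln(S/K) + (r+σ²/2)T) / (σ√T) = (ln(159.41/156.07) + (0.0729+0.2644²/2)·1.7473) / 0.349498 = (0.021175 + 0.188453) / 0.349498 = 0.599796
d₂ = d₁ − σ√T = 0.599796 − 0.349498 = 0.250297
e^{−rT} = 0.880401
N(−d₁) = 0.274321,  N(−d₂) = 0.401179
price = K·e^{−rT}·N(−d₂) − S·N(−d₁) = 55.123618 − 43.729546 = 11.394072
[GHJ put K=120.06]
σ√T = 0.5193·√1.5019 = 0.636413
d₁ = (ln(S/K) + (r+σ²/2)T) / (σ√T) = (ln(163.7/120.06) + (0.0729+0.5193²/2)·1.5019) / 0.636413 = (0.310044 + 0.311999) / 0.636413 = 0.977421
d₂ = d₁ − σ√T = 0.977421 − 0.636413 = 0.341008
e^{−rT} = 0.896292
N(−d₁) = 0.164180,  N(−d₂) = 0.366549
price = K·e^{−rT}·N(−d₂) − S·N(−d₁) = 39.443901 − 26.876342 = 12.567559

price(NMP put K=156.07) = 11.394072
price(GHJ put K=120.06) = 12.567559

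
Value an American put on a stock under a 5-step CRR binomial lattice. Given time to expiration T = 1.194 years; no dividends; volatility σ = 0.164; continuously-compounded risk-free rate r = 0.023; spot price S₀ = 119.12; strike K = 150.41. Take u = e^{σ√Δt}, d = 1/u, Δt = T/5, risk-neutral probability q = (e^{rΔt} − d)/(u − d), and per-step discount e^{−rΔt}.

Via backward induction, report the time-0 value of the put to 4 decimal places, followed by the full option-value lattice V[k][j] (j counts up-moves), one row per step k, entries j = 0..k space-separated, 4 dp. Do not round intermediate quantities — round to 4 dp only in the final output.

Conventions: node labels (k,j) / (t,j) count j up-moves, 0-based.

price = 31.2900
tree:
31.2900
40.4640 21.7265
48.9315 31.2900 12.9275
56.7468 40.4640 21.3505 5.1114
63.9603 48.9315 31.2900 10.5816 0.0000
70.6182 56.7468 40.4640 21.3505 0.0000 0.0000

Δt=0.23880  u=1.08344  d=0.92299  q=0.51430  discount=0.99452
step 5 (expiry): payoffs max(K−S,0) = 70.6182 56.7468 40.4640 21.3505 0.0000 0.0000
k=4: (k=4,j=0): S=86.4497, K−S=63.9603, hold=63.1364 ⇒ V=63.9603 exercise | (k=4,j=1): S=101.4785, K−S=48.9315, hold=48.1076 ⇒ V=48.9315 exercise | (k=4,j=2): S=119.1200, K−S=31.2900, hold=30.4662 ⇒ V=31.2900 exercise | (k=4,j=3): S=139.8284, K−S=10.5816, hold=10.3132 ⇒ V=10.5816 exercise | (k=4,j=4): S=164.1368, K−S=0.0000, hold=0.0000 ⇒ V=0.0000 continue
k=3: (k=3,j=0): S=93.6632, K−S=56.7468, hold=55.9230 ⇒ V=56.7468 exercise | (k=3,j=1): S=109.9460, K−S=40.4640, hold=39.6402 ⇒ V=40.4640 exercise | (k=3,j=2): S=129.0595, K−S=21.3505, hold=20.5267 ⇒ V=21.3505 exercise | (k=3,j=3): S=151.4958, K−S=0.0000, hold=5.1114 ⇒ V=5.1114 continue
k=2: (k=2,j=0): S=101.4785, K−S=48.9315, hold=48.1076 ⇒ V=48.9315 exercise | (k=2,j=1): S=119.1200, K−S=31.2900, hold=30.4662 ⇒ V=31.2900 exercise | (k=2,j=2): S=139.8284, K−S=10.5816, hold=12.9275 ⇒ V=12.9275 continue
k=1: (k=1,j=0): S=109.9460, K−S=40.4640, hold=39.6402 ⇒ V=40.4640 exercise | (k=1,j=1): S=129.0595, K−S=21.3505, hold=21.7265 ⇒ V=21.7265 continue
k=0: (k=0,j=0): S=119.1200, K−S=31.2900, hold=30.6585 ⇒ V=31.2900 exercise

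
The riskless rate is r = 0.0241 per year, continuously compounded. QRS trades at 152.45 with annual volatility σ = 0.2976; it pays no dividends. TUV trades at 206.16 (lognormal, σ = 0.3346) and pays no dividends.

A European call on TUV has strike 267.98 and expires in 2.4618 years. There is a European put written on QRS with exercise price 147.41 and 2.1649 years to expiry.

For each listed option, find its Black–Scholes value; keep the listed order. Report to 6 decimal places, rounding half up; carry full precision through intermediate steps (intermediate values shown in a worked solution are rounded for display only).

[TUV call K=267.98]
σ√T = 0.3346·√2.4618 = 0.524992
d₁ = (ln(S/K) + (r+σ²/2)T) / (σ√T) = (ln(206.16/267.98) + (0.0241+0.3346²/2)·2.4618) / 0.524992 = (-0.262260 + 0.197137) / 0.524992 = -0.124045
d₂ = d₁ − σ√T = -0.124045 − 0.524992 = -0.649036
e^{−rT} = 0.942396
N(d₁) = 0.450640,  N(d₂) = 0.258158
price = S·N(d₁) − K·e^{−rT}·N(d₂) = 92.903943 − 65.195969 = 27.707974
[QRS put K=147.41]
σ√T = 0.2976·√2.1649 = 0.437877
d₁ = (ln(S/K) + (r+σ²/2)T) / (σ√T) = (ln(152.45/147.41) + (0.0241+0.2976²/2)·2.1649) / 0.437877 = (0.033619 + 0.148042) / 0.437877 = 0.414868
d₂ = d₁ − σ√T = 0.414868 − 0.437877 = -0.023009
e^{−rT} = 0.949164
N(−d₁) = 0.339119,  N(−d₂) = 0.509178
price = K·e^{−rT}·N(−d₂) − S·N(−d₁) = 71.242313 − 51.698743 = 19.543570

price(TUV call K=267.98) = 27.707974
price(QRS put K=147.41) = 19.543570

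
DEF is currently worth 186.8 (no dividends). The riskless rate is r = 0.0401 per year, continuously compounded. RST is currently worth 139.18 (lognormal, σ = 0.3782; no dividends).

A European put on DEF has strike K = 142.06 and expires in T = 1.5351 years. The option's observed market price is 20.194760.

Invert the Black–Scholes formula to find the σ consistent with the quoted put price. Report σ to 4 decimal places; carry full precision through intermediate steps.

sigma = 0.5387

At σ = 0.5387 the Black–Scholes value reproduces the quote:
σ√T = 0.5387·√1.5351 = 0.667445
d₁ = (ln(S/K) + (r+σ²/2)T) / (σ√T) = (ln(186.8/142.06) + (0.0401+0.5387²/2)·1.5351) / 0.667445 = (0.273789 + 0.284299) / 0.667445 = 0.836156
d₂ = d₁ − σ√T = 0.836156 − 0.667445 = 0.168711
e^{−rT} = 0.940299
N(−d₁) = 0.201534,  N(−d₂) = 0.433012
V = K·e^{−rT}·N(−d₂) − S·N(−d₁) = 57.841244 − 37.646483 = 20.194760 (matching the quote); vega is positive throughout, so no other σ reproduces this price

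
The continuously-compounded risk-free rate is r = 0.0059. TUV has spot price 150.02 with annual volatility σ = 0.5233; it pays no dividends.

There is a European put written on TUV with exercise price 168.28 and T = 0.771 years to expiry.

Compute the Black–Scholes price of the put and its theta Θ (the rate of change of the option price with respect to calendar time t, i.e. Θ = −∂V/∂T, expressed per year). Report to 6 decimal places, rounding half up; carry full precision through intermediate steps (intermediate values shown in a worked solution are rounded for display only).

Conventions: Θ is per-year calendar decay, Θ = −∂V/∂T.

price = 38.409944
Θ = -17.160390

σ√T = 0.5233·√0.771 = 0.459492
d₁ = (ln(S/K) + (r+σ²/2)T) / (σ√T) = (ln(150.02/168.28) + (0.0059+0.5233²/2)·0.771) / 0.459492 = (-0.114861 + 0.110115) / 0.459492 = -0.010327
d₂ = d₁ − σ√T = -0.010327 − 0.459492 = -0.469819
e^{−rT} = 0.995461
N(−d₁) = 0.504120,  N(−d₂) = 0.680758
Put price V = K·e^{−rT}·N(−d₂) − S·N(−d₁) = 114.038014 − 75.628070 = 38.409944
φ(d₁) = (1/√(2π))·e^{−d₁²/2} = 0.398921
Θ = −S·φ(d₁)·σ/(2√T) + r·K·e^{−rT}·N(−d₂) = −17.833214 + 0.672824 = -17.160390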